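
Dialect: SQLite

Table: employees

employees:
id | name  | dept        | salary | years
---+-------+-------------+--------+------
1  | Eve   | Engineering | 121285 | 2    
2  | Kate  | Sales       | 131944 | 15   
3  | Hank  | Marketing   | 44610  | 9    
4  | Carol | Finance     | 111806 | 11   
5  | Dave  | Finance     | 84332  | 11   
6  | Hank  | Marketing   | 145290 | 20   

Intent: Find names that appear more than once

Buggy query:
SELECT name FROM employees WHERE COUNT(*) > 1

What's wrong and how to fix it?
Bug: WHERE can't reference COUNT(*); aggregates are computed after WHERE

Fix: GROUP BY name, then filter groups with HAVING COUNT(*) > 1

Corrected query:
SELECT name FROM employees GROUP BY name HAVING COUNT(*) > 1

Result:
name
----
Hank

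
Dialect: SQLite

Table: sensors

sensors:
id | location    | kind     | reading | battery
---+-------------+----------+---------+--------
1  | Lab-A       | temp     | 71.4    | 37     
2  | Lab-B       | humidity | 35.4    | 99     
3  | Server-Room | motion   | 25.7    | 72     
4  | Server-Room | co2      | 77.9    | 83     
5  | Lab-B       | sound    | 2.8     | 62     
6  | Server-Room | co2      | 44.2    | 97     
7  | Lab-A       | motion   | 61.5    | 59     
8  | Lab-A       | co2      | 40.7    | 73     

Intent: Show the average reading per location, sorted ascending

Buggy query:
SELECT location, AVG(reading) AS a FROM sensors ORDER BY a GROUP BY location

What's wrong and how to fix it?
Bug: GROUP BY must precede ORDER BY

Fix: Move ORDER BY to the end, after GROUP BY

Corrected query:
SELECT location, AVG(reading) AS a FROM sensors GROUP BY location ORDER BY a

Result:
location    | a        
------------+----------
Lab-B       | 19.1     
Server-Room | 49.266667
Lab-A       | 57.866667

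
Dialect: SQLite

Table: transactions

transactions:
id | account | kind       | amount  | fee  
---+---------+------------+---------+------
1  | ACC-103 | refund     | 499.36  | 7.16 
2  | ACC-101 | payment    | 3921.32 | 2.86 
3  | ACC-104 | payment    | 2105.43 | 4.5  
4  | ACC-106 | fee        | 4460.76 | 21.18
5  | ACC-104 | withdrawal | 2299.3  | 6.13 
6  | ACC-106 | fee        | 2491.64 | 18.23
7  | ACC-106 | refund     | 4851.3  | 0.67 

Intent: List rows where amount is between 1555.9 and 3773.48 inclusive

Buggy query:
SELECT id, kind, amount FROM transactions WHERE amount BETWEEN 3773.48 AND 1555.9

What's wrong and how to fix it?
Bug: BETWEEN expects the lower bound first; with 3773.48 AND 1555.9 the range is empty

Fix: Write BETWEEN 1555.9 AND 3773.48

Corrected query:
SELECT id, kind, amount FROM transactions WHERE amount BETWEEN 1555.9 AND 3773.48

Result:
id | kind       | amount 
---+------------+--------
3  | payment    | 2105.43
5  | withdrawal | 2299.3 
6  | fee        | 2491.64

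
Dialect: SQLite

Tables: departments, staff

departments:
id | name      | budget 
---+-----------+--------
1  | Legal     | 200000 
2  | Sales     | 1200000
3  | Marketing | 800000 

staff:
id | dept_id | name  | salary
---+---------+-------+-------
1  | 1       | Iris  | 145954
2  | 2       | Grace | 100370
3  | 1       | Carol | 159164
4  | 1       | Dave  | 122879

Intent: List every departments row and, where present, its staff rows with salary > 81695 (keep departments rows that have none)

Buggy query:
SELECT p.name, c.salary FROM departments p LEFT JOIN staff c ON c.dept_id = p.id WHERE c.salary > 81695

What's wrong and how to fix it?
Bug: Filtering c.salary in WHERE discards the NULL rows produced by LEFT JOIN, turning it into an inner join

Fix: Move the right-table condition into the ON clause so unmatched parents are kept

Corrected query:
SELECT p.name, c.salary FROM departments p LEFT JOIN staff c ON c.dept_id = p.id AND c.salary > 81695

Result:
name      | salary
----------+-------
Legal     | 122879
Legal     | 145954
Legal     | 159164
Sales     | 100370
Marketing | NULL  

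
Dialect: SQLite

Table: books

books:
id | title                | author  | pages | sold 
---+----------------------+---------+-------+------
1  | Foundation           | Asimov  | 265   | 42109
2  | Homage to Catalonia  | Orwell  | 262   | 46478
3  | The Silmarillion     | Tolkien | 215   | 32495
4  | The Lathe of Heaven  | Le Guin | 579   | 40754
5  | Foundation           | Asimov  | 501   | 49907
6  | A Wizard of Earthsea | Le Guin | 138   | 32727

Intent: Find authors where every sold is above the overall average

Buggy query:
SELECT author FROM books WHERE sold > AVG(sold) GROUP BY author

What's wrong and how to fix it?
Bug: WHERE evaluates per row before aggregation, so AVG() is unavailable

Fix: Use a subquery for AVG and a HAVING MIN(...) filter so the condition holds for every row in the group

Corrected query:
SELECT author FROM books GROUP BY author HAVING MIN(sold) > (SELECT AVG(sold) FROM books)

Result:
author
------
Asimov
Orwell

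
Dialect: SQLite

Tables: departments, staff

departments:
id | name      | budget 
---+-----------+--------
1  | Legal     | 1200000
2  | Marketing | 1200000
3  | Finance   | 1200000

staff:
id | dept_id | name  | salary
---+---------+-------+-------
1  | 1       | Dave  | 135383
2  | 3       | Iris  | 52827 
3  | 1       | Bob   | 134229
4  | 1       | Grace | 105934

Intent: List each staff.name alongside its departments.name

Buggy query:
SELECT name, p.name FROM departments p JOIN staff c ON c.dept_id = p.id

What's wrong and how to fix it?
Bug: Both tables have a 'name' column; the unqualified reference is ambiguous

Fix: Qualify the column with its table alias (c.name)

Corrected query:
SELECT c.name, p.name FROM departments p JOIN staff c ON c.dept_id = p.id

Result:
name  | name   
------+--------
Dave  | Legal  
Iris  | Finance
Bob   | Legal  
Grace | Legal  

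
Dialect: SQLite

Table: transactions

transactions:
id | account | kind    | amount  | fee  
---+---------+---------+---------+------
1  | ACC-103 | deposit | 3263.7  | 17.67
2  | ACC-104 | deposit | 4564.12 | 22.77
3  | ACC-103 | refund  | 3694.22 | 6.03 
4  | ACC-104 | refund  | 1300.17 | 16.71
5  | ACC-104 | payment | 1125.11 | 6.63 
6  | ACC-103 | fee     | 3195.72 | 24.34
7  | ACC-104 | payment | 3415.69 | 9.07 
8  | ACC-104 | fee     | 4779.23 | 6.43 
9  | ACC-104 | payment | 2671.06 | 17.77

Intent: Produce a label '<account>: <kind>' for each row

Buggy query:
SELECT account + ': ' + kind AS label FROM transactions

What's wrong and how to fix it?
Bug: SQLite uses || for string concatenation; + coerces text to numbers (yielding 0)

Fix: Use the || operator for string concatenation

Corrected query:
SELECT account || ': ' || kind AS label FROM transactions

Result:
label           
----------------
ACC-103: deposit
ACC-104: deposit
ACC-103: refund 
ACC-104: refund 
ACC-104: payment
ACC-103: fee    
ACC-104: payment
ACC-104: fee    
ACC-104: payment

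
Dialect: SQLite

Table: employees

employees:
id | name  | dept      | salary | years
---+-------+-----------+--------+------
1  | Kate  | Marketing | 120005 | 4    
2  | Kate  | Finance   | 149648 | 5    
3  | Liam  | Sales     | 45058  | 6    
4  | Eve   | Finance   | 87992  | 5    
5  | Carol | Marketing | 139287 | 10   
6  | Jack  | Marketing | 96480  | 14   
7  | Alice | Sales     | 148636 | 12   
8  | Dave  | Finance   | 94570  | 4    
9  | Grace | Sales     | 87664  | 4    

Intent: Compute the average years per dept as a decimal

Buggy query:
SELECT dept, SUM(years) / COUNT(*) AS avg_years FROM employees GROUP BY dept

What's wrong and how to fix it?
Bug: SUM(years) and COUNT(*) are both integers; the division truncates the fractional part

Fix: Cast one side to REAL so the division keeps the fractional part

Corrected query:
SELECT dept, SUM(years) * 1.0 / COUNT(*) AS avg_years FROM employees GROUP BY dept

Result:
dept      | avg_years
----------+----------
Finance   | 4.666667 
Marketing | 9.333333 
Sales     | 7.333333 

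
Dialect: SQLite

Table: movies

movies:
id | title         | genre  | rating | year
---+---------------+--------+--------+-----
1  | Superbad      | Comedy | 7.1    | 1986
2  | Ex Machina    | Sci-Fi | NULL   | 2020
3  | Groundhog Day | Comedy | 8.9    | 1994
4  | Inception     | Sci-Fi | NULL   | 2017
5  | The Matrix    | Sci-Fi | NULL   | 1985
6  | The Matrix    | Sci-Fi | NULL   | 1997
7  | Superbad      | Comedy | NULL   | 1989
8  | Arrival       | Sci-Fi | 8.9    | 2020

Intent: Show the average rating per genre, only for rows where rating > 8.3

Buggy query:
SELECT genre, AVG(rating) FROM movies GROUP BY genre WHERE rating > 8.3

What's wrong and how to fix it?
Bug: Row-level WHERE must come before GROUP BY in the clause order

Fix: Move the WHERE clause before GROUP BY

Corrected query:
SELECT genre, AVG(rating) FROM movies WHERE rating > 8.3 GROUP BY genre

Result:
genre  | AVG(rating)
-------+------------
Comedy | 8.9        
Sci-Fi | 8.9        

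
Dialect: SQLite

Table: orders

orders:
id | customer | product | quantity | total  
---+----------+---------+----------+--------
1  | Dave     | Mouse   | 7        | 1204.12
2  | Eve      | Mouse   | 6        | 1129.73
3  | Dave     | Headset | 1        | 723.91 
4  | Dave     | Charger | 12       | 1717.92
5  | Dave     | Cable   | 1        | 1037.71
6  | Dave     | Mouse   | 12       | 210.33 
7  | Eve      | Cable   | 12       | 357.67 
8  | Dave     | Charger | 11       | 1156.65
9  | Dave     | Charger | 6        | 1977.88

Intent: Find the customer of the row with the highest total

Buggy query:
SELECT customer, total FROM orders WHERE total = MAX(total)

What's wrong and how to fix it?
Bug: MAX(total) is an aggregate and cannot be used directly in WHERE

Fix: Use a subquery: WHERE total = (SELECT MAX(total) FROM orders)

Corrected query:
SELECT customer, total FROM orders WHERE total = (SELECT MAX(total) FROM orders)

Result:
customer | total  
---------+--------
Dave     | 1977.88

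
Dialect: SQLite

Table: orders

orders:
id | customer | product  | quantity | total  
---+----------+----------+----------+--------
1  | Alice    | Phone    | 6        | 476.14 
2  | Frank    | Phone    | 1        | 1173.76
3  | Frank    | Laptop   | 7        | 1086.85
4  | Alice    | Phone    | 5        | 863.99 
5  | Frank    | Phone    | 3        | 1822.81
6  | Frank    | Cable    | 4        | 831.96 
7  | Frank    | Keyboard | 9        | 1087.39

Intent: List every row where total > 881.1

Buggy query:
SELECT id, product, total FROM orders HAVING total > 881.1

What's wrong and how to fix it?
Bug: This is a non-aggregate query (no GROUP BY, no aggregates), so in SQLite the HAVING clause is invalid here; a row-level condition belongs in WHERE

Fix: Replace HAVING with WHERE since the condition applies to individual rows

Corrected query:
SELECT id, product, total FROM orders WHERE total > 881.1

Result:
id | product  | total  
---+----------+--------
2  | Phone    | 1173.76
3  | Laptop   | 1086.85
5  | Phone    | 1822.81
7  | Keyboard | 1087.39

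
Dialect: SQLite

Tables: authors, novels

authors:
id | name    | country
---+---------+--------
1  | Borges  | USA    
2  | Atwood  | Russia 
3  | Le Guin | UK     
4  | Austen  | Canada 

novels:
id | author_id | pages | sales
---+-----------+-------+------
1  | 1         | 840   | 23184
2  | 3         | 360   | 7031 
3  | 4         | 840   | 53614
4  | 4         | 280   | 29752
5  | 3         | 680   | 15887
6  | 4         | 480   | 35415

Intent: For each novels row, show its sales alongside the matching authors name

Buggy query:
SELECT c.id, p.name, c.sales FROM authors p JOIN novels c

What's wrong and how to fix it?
Bug: Missing join condition: each novels row is matched to all authors rows instead of just its own

Fix: Add ON c.author_id = p.id to the JOIN

Corrected query:
SELECT c.id, p.name, c.sales FROM authors p JOIN novels c ON c.author_id = p.id

Result:
id | name    | sales
---+---------+------
1  | Borges  | 23184
2  | Le Guin | 7031 
3  | Austen  | 53614
4  | Austen  | 29752
5  | Le Guin | 15887
6  | Austen  | 35415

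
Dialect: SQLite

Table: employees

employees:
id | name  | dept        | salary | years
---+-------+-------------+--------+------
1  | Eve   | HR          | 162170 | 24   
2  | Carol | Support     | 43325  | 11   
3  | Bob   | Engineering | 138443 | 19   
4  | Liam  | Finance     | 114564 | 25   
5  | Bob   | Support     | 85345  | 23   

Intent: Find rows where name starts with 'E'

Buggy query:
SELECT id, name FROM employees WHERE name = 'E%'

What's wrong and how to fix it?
Bug: '=' compares the literal string including the % character; pattern matching needs LIKE

Fix: Use LIKE for wildcard pattern matching

Corrected query:
SELECT id, name FROM employees WHERE name LIKE 'E%'

Result:
id | name
---+-----
1  | Eve 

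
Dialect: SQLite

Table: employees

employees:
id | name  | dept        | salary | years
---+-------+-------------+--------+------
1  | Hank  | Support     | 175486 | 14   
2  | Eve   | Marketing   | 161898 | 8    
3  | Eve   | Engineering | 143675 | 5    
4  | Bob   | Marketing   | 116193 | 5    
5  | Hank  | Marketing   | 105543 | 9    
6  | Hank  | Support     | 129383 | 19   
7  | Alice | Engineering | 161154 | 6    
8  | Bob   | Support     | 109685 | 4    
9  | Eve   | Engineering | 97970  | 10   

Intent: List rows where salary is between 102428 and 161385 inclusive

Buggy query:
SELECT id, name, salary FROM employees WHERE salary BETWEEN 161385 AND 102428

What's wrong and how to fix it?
Bug: BETWEEN expects the lower bound first; with 161385 AND 102428 the range is empty

Fix: Swap the bounds so the smaller value comes first

Corrected query:
SELECT id, name, salary FROM employees WHERE salary BETWEEN 102428 AND 161385

Result:
id | name  | salary
---+-------+-------
3  | Eve   | 143675
4  | Bob   | 116193
5  | Hank  | 105543
6  | Hank  | 129383
7  | Alice | 161154
8  | Bob   | 109685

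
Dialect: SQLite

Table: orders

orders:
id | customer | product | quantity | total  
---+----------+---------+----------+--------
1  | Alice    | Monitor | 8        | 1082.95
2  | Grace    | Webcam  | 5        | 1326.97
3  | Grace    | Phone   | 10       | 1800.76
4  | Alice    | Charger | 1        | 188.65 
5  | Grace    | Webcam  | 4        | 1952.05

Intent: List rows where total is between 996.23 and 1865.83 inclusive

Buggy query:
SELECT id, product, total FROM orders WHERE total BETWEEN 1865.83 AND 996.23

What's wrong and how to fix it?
Bug: The bounds are reversed; BETWEEN a AND b requires a <= b to match anything

Fix: Write BETWEEN 996.23 AND 1865.83

Corrected query:
SELECT id, product, total FROM orders WHERE total BETWEEN 996.23 AND 1865.83

Result:
id | product | total  
---+---------+--------
1  | Monitor | 1082.95
2  | Webcam  | 1326.97
3  | Phone   | 1800.76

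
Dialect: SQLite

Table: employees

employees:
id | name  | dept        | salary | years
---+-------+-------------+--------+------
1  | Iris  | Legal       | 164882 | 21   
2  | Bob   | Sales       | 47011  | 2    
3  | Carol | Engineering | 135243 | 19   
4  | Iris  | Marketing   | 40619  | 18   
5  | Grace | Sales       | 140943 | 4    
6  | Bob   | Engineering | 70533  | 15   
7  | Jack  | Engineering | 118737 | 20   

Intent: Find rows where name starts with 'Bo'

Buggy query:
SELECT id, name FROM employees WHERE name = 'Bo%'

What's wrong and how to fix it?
Bug: '=' compares the literal string including the % character; pattern matching needs LIKE

Fix: Use LIKE for wildcard pattern matching

Corrected query:
SELECT id, name FROM employees WHERE name LIKE 'Bo%'

Result:
id | name
---+-----
2  | Bob 
6  | Bob 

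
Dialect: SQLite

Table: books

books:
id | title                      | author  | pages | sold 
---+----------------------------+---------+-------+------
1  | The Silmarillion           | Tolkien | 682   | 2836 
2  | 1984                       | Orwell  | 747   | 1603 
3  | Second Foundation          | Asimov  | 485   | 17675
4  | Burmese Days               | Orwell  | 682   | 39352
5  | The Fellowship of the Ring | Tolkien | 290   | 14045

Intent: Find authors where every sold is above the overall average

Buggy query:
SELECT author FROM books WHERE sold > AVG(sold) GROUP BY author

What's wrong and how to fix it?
Bug: WHERE evaluates per row before aggregation, so AVG() is unavailable

Fix: Compute the overall average in a scalar subquery and compare each group's MIN against it in HAVING

Corrected query:
SELECT author FROM books GROUP BY author HAVING MIN(sold) > (SELECT AVG(sold) FROM books)

Result:
author
------
Asimov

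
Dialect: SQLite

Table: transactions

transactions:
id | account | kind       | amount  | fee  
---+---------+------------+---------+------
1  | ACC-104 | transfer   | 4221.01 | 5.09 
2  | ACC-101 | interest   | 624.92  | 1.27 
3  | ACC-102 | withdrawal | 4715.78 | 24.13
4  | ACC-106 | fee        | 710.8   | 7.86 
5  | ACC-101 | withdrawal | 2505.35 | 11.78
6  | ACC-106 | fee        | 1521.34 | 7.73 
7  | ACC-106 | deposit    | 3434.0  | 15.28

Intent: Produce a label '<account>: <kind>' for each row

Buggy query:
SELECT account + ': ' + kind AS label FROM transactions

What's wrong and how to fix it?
Bug: '+' is numeric addition; on text columns SQLite converts them to 0 instead of concatenating

Fix: Use the || operator for string concatenation

Corrected query:
SELECT account || ': ' || kind AS label FROM transactions

Result:
label              
-------------------
ACC-104: transfer  
ACC-101: interest  
ACC-102: withdrawal
ACC-106: fee       
ACC-101: withdrawal
ACC-106: fee       
ACC-106: deposit   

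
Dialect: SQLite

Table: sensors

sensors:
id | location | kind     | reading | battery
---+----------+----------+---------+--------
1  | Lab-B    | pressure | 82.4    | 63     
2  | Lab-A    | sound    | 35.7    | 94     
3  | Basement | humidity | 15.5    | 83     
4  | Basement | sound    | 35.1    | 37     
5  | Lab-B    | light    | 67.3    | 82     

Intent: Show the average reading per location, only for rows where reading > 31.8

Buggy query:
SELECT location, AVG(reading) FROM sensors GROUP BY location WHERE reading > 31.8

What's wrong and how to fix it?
Bug: WHERE cannot follow GROUP BY

Fix: Place WHERE between FROM and GROUP BY

Corrected query:
SELECT location, AVG(reading) FROM sensors WHERE reading > 31.8 GROUP BY location

Result:
location | AVG(reading)
---------+-------------
Basement | 35.1        
Lab-A    | 35.7        
Lab-B    | 74.85       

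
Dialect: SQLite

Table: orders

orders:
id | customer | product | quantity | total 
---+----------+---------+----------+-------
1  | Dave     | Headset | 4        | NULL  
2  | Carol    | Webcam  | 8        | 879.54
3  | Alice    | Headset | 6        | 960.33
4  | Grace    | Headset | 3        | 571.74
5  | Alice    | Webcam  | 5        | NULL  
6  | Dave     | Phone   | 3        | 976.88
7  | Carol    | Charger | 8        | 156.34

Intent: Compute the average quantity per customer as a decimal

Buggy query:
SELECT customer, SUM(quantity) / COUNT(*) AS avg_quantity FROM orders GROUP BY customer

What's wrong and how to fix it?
Bug: SUM(quantity) and COUNT(*) are both integers; the division truncates the fractional part

Fix: Cast one side to REAL so the division keeps the fractional part

Corrected query:
SELECT customer, SUM(quantity) * 1.0 / COUNT(*) AS avg_quantity FROM orders GROUP BY customer

Result:
customer | avg_quantity
---------+-------------
Alice    | 5.5         
Carol    | 8           
Dave     | 3.5         
Grace    | 3           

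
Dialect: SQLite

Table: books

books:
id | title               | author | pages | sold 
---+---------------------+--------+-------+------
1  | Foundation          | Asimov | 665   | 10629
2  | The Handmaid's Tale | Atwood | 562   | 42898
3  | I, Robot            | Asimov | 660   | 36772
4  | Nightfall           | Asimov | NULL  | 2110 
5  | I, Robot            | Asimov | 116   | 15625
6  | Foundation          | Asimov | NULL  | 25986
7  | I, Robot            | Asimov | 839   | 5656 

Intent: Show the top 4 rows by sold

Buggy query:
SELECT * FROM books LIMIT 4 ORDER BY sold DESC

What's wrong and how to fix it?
Bug: ORDER BY cannot follow LIMIT; LIMIT is the final clause

Fix: Sort with ORDER BY, then apply LIMIT

Corrected query:
SELECT * FROM books ORDER BY sold DESC LIMIT 4

Result:
id | title               | author | pages | sold 
---+---------------------+--------+-------+------
2  | The Handmaid's Tale | Atwood | 562   | 42898
3  | I, Robot            | Asimov | 660   | 36772
6  | Foundation          | Asimov | NULL  | 25986
5  | I, Robot            | Asimov | 116   | 15625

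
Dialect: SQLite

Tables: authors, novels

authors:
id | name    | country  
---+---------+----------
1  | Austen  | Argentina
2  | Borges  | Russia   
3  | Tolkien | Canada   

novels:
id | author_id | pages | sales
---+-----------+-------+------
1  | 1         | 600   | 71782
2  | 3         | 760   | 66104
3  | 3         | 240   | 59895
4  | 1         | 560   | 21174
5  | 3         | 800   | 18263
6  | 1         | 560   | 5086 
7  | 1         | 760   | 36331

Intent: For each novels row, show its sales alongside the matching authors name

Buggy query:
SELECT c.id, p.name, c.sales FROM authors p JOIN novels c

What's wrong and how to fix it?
Bug: Missing join condition: each novels row is matched to all authors rows instead of just its own

Fix: Add ON c.author_id = p.id to the JOIN

Corrected query:
SELECT c.id, p.name, c.sales FROM authors p JOIN novels c ON c.author_id = p.id

Result:
id | name    | sales
---+---------+------
1  | Austen  | 71782
2  | Tolkien | 66104
3  | Tolkien | 59895
4  | Austen  | 21174
5  | Tolkien | 18263
6  | Austen  | 5086 
7  | Austen  | 36331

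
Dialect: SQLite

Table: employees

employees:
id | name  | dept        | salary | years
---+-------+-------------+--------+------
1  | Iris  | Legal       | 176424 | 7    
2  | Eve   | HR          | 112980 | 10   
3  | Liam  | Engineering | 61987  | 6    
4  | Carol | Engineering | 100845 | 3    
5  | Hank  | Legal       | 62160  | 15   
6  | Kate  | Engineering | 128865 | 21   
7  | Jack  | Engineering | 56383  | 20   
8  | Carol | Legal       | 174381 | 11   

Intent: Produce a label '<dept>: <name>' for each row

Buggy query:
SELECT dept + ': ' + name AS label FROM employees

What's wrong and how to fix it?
Bug: SQLite uses || for string concatenation; + coerces text to numbers (yielding 0)

Fix: Replace + with || to concatenate text

Corrected query:
SELECT dept || ': ' || name AS label FROM employees

Result:
label             
------------------
Legal: Iris       
HR: Eve           
Engineering: Liam 
Engineering: Carol
Legal: Hank       
Engineering: Kate 
Engineering: Jack 
Legal: Carol      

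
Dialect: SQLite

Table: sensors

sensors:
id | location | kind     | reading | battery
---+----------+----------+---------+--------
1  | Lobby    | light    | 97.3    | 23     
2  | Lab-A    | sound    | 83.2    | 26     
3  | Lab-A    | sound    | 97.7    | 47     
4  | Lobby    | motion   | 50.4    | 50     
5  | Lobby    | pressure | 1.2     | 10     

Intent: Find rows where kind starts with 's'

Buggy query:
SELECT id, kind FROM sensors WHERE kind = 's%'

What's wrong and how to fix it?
Bug: Wildcards only work with LIKE; '=' treats '%' as a literal character

Fix: Use LIKE for wildcard pattern matching

Corrected query:
SELECT id, kind FROM sensors WHERE kind LIKE 's%'

Result:
id | kind 
---+------
2  | sound
3  | sound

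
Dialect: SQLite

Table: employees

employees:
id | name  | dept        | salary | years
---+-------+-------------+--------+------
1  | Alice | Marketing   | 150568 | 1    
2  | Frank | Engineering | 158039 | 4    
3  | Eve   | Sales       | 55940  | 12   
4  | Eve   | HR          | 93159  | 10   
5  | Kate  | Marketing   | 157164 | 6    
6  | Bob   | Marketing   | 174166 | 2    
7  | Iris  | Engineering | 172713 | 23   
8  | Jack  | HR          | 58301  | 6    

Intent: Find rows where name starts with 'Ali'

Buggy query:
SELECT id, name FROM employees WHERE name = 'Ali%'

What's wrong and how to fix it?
Bug: Wildcards only work with LIKE; '=' treats '%' as a literal character

Fix: Replace '=' with LIKE so 'Ali%' is treated as a pattern

Corrected query:
SELECT id, name FROM employees WHERE name LIKE 'Ali%'

Result:
id | name 
---+------
1  | Alice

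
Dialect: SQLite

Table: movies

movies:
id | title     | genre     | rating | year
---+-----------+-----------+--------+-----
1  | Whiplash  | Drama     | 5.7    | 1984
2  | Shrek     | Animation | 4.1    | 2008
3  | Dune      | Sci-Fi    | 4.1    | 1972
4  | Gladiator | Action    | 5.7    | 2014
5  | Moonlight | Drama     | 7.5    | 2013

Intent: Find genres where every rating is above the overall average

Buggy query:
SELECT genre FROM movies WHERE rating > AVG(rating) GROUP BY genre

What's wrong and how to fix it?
Bug: AVG() is an aggregate; it can't sit directly in WHERE

Fix: Compute the overall average in a scalar subquery and compare each group's MIN against it in HAVING

Corrected query:
SELECT genre FROM movies GROUP BY genre HAVING MIN(rating) > (SELECT AVG(rating) FROM movies)

Result:
genre 
------
Action
Drama 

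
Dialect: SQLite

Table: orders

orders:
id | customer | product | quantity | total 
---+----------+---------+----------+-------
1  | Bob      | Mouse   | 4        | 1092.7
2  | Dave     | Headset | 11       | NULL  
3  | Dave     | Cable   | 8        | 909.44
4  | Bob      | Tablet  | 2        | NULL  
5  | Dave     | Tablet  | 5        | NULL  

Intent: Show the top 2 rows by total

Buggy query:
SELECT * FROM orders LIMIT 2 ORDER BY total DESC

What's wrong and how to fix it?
Bug: ORDER BY cannot follow LIMIT; LIMIT is the final clause

Fix: Swap the clauses: ORDER BY first, then LIMIT

Corrected query:
SELECT * FROM orders ORDER BY total DESC LIMIT 2

Result:
id | customer | product | quantity | total 
---+----------+---------+----------+-------
1  | Bob      | Mouse   | 4        | 1092.7
3  | Dave     | Cable   | 8        | 909.44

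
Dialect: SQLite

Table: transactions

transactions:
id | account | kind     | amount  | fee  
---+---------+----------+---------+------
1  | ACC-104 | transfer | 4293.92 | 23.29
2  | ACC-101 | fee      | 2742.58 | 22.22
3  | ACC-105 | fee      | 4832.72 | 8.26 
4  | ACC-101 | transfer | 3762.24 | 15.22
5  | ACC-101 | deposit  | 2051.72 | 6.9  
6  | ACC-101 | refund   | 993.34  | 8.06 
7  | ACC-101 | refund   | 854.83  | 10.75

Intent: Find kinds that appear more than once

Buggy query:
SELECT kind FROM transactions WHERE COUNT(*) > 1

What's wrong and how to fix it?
Bug: COUNT(*) is an aggregate and cannot be used in WHERE

Fix: GROUP BY kind, then filter groups with HAVING COUNT(*) > 1

Corrected query:
SELECT kind FROM transactions GROUP BY kind HAVING COUNT(*) > 1

Result:
kind    
--------
fee     
refund  
transfer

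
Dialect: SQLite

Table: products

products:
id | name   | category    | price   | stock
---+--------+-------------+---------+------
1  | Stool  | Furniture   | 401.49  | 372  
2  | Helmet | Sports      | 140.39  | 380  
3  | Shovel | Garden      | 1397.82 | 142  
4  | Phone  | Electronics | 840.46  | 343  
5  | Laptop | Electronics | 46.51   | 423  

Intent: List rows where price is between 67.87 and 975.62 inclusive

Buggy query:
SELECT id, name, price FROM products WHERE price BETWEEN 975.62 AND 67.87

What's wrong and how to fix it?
Bug: BETWEEN expects the lower bound first; with 975.62 AND 67.87 the range is empty

Fix: Write BETWEEN 67.87 AND 975.62

Corrected query:
SELECT id, name, price FROM products WHERE price BETWEEN 67.87 AND 975.62

Result:
id | name   | price 
---+--------+-------
1  | Stool  | 401.49
2  | Helmet | 140.39
4  | Phone  | 840.46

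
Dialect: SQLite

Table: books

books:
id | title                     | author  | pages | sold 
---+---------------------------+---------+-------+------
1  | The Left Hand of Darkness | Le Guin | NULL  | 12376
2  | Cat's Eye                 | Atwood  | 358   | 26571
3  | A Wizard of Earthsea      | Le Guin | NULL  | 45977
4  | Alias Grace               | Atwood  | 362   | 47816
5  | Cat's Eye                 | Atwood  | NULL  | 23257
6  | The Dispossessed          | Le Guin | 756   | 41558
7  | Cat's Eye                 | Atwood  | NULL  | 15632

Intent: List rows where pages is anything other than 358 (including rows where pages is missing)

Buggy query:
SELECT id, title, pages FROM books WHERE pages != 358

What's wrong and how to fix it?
Bug: Inequality against NULL is unknown, not true; rows with NULL are dropped

Fix: Handle NULL separately with IS NULL alongside the inequality

Corrected query:
SELECT id, title, pages FROM books WHERE pages != 358 OR pages IS NULL

Result:
id | title                     | pages
---+---------------------------+------
1  | The Left Hand of Darkness | NULL 
3  | A Wizard of Earthsea      | NULL 
4  | Alias Grace               | 362  
5  | Cat's Eye                 | NULL 
6  | The Dispossessed          | 756  
7  | Cat's Eye                 | NULL 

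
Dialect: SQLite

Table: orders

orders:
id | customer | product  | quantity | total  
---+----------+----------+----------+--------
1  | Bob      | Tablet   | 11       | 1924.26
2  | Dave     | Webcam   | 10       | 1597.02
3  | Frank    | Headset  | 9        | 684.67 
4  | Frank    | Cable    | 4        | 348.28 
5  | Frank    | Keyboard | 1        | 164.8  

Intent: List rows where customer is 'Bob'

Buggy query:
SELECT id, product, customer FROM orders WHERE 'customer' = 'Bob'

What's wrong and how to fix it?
Bug: Single quotes denote string literals in SQL; the column name is being compared as a constant string

Fix: Reference the column as customer without single quotes

Corrected query:
SELECT id, product, customer FROM orders WHERE customer = 'Bob'

Result:
id | product | customer
---+---------+---------
1  | Tablet  | Bob     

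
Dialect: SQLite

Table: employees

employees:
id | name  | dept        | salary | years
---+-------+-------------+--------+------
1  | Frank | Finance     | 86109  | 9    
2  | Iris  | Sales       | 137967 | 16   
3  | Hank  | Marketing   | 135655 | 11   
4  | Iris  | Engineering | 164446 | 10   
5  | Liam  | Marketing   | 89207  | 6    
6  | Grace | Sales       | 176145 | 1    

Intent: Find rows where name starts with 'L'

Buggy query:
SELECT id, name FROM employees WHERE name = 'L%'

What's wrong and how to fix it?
Bug: Wildcards only work with LIKE; '=' treats '%' as a literal character

Fix: Use LIKE for wildcard pattern matching

Corrected query:
SELECT id, name FROM employees WHERE name LIKE 'L%'

Result:
id | name
---+-----
5  | Liam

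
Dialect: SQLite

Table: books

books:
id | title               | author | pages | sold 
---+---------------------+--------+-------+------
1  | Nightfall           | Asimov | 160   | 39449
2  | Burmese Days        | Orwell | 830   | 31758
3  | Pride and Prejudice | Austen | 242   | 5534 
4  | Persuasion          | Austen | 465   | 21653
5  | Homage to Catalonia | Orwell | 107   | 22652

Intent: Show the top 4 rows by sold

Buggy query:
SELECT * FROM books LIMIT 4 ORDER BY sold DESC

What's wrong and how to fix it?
Bug: LIMIT must come after ORDER BY

Fix: Swap the clauses: ORDER BY first, then LIMIT

Corrected query:
SELECT * FROM books ORDER BY sold DESC LIMIT 4

Result:
id | title               | author | pages | sold 
---+---------------------+--------+-------+------
1  | Nightfall           | Asimov | 160   | 39449
2  | Burmese Days        | Orwell | 830   | 31758
5  | Homage to Catalonia | Orwell | 107   | 22652
4  | Persuasion          | Austen | 465   | 21653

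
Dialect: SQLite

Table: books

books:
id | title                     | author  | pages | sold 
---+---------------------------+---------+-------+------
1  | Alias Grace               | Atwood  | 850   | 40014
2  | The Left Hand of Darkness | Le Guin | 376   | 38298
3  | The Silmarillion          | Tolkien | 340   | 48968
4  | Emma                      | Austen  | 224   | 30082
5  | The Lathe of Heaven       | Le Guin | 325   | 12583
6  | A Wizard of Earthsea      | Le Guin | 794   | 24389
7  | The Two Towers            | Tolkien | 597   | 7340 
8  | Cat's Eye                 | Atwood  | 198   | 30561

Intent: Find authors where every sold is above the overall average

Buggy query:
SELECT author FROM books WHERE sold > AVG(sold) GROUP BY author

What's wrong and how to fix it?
Bug: AVG() is an aggregate; it can't sit directly in WHERE

Fix: Use a subquery for AVG and a HAVING MIN(...) filter so the condition holds for every row in the group

Corrected query:
SELECT author FROM books GROUP BY author HAVING MIN(sold) > (SELECT AVG(sold) FROM books)

Result:
author
------
Atwood
Austen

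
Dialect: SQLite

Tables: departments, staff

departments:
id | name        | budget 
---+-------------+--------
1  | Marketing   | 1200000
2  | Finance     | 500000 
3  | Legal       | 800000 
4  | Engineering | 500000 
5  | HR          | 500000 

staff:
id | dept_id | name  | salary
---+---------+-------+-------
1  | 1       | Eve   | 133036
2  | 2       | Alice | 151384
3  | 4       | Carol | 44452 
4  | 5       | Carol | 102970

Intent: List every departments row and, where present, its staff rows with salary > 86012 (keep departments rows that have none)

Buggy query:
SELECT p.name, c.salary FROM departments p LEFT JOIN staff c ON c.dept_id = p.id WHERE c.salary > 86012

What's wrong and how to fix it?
Bug: A WHERE condition on the right-hand table after LEFT JOIN drops unmatched parents

Fix: Put 'c.salary > 86012' in the JOIN's ON clause instead of WHERE

Corrected query:
SELECT p.name, c.salary FROM departments p LEFT JOIN staff c ON c.dept_id = p.id AND c.salary > 86012

Result:
name        | salary
------------+-------
Marketing   | 133036
Finance     | 151384
Legal       | NULL  
Engineering | NULL  
HR          | 102970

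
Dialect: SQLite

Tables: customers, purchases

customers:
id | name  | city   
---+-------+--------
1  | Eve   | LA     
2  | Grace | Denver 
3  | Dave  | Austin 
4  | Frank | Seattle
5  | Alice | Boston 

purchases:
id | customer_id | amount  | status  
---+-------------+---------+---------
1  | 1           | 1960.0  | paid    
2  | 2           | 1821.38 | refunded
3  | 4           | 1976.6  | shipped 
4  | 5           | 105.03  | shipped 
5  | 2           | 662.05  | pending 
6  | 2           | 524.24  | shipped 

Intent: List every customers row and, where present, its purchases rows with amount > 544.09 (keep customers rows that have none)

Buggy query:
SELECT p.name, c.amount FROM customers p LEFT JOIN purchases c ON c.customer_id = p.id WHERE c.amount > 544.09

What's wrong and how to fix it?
Bug: Filtering c.amount in WHERE discards the NULL rows produced by LEFT JOIN, turning it into an inner join

Fix: Put 'c.amount > 544.09' in the JOIN's ON clause instead of WHERE

Corrected query:
SELECT p.name, c.amount FROM customers p LEFT JOIN purchases c ON c.customer_id = p.id AND c.amount > 544.09

Result:
name  | amount 
------+--------
Eve   | 1960   
Grace | 662.05 
Grace | 1821.38
Dave  | NULL   
Frank | 1976.6 
Alice | NULL   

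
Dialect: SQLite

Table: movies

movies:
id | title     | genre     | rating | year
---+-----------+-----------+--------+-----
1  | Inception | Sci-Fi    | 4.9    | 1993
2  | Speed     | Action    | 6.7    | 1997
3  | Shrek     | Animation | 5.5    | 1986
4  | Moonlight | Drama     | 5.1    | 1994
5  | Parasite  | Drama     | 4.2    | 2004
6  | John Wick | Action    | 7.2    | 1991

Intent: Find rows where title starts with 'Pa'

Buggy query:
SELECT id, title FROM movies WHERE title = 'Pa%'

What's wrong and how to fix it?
Bug: '=' compares the literal string including the % character; pattern matching needs LIKE

Fix: Replace '=' with LIKE so 'Pa%' is treated as a pattern

Corrected query:
SELECT id, title FROM movies WHERE title LIKE 'Pa%'

Result:
id | title   
---+---------
5  | Parasite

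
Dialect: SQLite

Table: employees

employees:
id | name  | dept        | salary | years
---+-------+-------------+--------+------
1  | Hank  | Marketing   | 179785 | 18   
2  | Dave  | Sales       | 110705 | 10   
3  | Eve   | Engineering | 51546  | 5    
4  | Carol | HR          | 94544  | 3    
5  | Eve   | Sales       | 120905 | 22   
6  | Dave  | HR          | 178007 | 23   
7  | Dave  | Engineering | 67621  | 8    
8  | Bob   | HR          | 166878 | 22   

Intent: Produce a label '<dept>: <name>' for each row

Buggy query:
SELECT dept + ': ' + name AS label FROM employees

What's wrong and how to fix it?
Bug: SQLite uses || for string concatenation; + coerces text to numbers (yielding 0)

Fix: Use the || operator for string concatenation

Corrected query:
SELECT dept || ': ' || name AS label FROM employees

Result:
label            
-----------------
Marketing: Hank  
Sales: Dave      
Engineering: Eve 
HR: Carol        
Sales: Eve       
HR: Dave         
Engineering: Dave
HR: Bob          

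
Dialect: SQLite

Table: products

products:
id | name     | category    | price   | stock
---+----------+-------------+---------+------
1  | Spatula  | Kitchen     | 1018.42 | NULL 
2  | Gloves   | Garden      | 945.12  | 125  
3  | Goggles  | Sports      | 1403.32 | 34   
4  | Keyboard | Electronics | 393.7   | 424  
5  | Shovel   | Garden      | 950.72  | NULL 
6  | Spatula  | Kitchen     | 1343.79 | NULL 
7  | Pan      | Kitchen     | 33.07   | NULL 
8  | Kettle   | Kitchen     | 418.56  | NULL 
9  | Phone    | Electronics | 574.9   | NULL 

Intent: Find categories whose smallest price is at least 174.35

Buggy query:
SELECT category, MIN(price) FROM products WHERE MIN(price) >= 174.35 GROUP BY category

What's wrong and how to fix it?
Bug: MIN() in WHERE is a misuse of aggregate

Fix: Use HAVING for the per-group MIN condition

Corrected query:
SELECT category, MIN(price) FROM products GROUP BY category HAVING MIN(price) >= 174.35

Result:
category    | MIN(price)
------------+-----------
Electronics | 393.7     
Garden      | 945.12    
Sports      | 1403.32   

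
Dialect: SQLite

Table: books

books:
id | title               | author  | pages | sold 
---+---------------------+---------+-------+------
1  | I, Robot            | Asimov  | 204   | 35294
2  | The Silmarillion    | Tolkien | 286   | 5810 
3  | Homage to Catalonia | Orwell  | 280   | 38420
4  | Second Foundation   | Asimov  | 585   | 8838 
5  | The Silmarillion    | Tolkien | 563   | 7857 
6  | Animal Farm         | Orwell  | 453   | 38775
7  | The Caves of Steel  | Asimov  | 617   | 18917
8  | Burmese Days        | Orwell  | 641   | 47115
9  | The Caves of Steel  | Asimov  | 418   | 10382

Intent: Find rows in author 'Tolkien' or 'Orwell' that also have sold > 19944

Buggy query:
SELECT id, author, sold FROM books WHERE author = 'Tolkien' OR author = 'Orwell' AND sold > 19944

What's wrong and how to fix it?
Bug: Without parentheses, AND is evaluated before OR, so the sold filter only applies to the 'Orwell' branch

Fix: Add parentheses around the OR so the AND applies to both alternatives

Corrected query:
SELECT id, author, sold FROM books WHERE (author = 'Tolkien' OR author = 'Orwell') AND sold > 19944

Result:
id | author | sold 
---+--------+------
3  | Orwell | 38420
6  | Orwell | 38775
8  | Orwell | 47115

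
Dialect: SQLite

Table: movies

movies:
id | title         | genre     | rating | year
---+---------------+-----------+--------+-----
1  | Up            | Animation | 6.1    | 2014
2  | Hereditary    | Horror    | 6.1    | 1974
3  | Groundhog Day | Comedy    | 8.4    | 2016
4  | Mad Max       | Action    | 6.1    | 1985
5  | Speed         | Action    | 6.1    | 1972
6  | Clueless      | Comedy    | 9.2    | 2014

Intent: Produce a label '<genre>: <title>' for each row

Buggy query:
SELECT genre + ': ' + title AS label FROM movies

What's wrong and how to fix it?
Bug: '+' is numeric addition; on text columns SQLite converts them to 0 instead of concatenating

Fix: Replace + with || to concatenate text

Corrected query:
SELECT genre || ': ' || title AS label FROM movies

Result:
label                
---------------------
Animation: Up        
Horror: Hereditary   
Comedy: Groundhog Day
Action: Mad Max      
Action: Speed        
Comedy: Clueless     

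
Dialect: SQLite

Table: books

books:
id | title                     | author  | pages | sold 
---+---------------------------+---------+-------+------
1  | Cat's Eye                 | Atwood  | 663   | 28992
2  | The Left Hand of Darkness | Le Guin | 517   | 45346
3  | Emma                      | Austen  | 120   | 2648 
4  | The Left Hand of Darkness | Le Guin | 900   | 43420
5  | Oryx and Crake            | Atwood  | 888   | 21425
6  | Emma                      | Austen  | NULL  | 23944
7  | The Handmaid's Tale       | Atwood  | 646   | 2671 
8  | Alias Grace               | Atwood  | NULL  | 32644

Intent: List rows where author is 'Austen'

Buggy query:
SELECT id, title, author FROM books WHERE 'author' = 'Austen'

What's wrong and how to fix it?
Bug: Single quotes denote string literals in SQL; the column name is being compared as a constant string

Fix: Reference the column as author without single quotes

Corrected query:
SELECT id, title, author FROM books WHERE author = 'Austen'

Result:
id | title | author
---+-------+-------
3  | Emma  | Austen
6  | Emma  | Austen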